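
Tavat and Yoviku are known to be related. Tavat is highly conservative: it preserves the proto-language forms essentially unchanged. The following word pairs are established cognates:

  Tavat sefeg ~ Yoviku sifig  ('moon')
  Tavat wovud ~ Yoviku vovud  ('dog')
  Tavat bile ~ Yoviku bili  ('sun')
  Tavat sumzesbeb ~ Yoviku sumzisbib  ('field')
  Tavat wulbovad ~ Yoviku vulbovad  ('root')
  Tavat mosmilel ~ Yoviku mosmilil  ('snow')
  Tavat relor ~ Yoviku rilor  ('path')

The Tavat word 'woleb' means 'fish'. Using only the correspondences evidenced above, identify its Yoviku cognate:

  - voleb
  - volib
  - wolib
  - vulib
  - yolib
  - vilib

wovud ~ vovud — Tavat w corresponds to Yoviku v word-initially before a back vowel.
sumzesbeb ~ sumzisbib — Tavat e corresponds to Yoviku i after a consonant, before a labial obstruent.
Applying these to Tavat 'woleb':
  woleb → voleb   (w→v word-initially before a back vowel)
  voleb → volib   (e→i after a consonant, before a labial obstruent)
So the Yoviku cognate is 'volib'.

volib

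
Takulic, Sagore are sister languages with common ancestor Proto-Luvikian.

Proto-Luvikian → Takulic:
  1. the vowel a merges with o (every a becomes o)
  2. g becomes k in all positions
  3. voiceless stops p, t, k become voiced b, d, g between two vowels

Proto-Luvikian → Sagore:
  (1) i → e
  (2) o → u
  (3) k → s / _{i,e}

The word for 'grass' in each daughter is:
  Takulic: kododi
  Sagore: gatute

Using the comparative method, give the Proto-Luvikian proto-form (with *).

*gatoti

Position 4: Takulic has o, Sagore has u. Taking the neighbouring segments as reconstructed: Takulic o could go back to *a or *o; Sagore u could go back to *o or *u — the one source consistent with every daughter is *o.
Position 1: Takulic has k, Sagore has g. Sagore preserves g here (none of its changes turn any other segment into g), so the proto-segment is *g.
Position 5: Takulic has d, Sagore has t. Sagore preserves t here (none of its changes turn any other segment into t), so the proto-segment is *t.
This points to *gatoti. Verify forward in each daughter:
Takulic: *gatoti
  gatoti → gototi   [vowel merger]
  gototi → kototi   [unconditioned shift]
  kototi → kododi   [intervocalic voicing]
  giving Takulic kododi.
Sagore: *gatoti
  gatoti → gatote   [vowel merger]
  gatote → gatute   [vowel merger]
  gatute (rule 3 does not apply)
  giving Sagore gatute.
Only *gatoti yields all of Takulic kododi, Sagore gatute.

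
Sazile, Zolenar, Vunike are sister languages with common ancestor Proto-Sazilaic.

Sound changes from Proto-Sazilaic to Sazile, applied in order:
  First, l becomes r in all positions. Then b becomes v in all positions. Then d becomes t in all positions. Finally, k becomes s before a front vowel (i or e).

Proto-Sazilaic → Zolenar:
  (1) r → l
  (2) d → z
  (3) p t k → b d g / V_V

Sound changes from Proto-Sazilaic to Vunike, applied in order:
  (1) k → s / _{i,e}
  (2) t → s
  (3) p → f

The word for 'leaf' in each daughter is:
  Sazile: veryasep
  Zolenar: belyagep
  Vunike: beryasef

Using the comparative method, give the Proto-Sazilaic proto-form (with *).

*beryakep

Position 8: Sazile has p, Zolenar has p, Vunike has f. Sazile preserves p here (none of its changes turn any other segment into p), so the proto-segment is *p.
Position 6: Sazile has s, Zolenar has g, Vunike has s. Taking the neighbouring segments as reconstructed: Sazile s could go back to *k or *s; Zolenar g could go back to *k or *g; Vunike s could go back to *t or *k or *s — the one source consistent with every daughter is *k.
Continuing position by position gives *beryakep; check it forward:
Sazile: *beryakep > veryakep > veryasep  (by unconditioned shift, palatalisation)
Zolenar: *beryakep > belyakep > belyagep  (by unconditioned shift, intervocalic voicing)
Vunike: start from *beryakep.
  rule 1 (palatalisation): beryakep → beryasep
  rule 2: no change — beryasep
  rule 3 (unconditioned shift): beryasep → beryasef
  ⇒ Vunike beryasef
Only *beryakep yields all of Sazile veryasep, Zolenar belyagep, Vunike beryasef.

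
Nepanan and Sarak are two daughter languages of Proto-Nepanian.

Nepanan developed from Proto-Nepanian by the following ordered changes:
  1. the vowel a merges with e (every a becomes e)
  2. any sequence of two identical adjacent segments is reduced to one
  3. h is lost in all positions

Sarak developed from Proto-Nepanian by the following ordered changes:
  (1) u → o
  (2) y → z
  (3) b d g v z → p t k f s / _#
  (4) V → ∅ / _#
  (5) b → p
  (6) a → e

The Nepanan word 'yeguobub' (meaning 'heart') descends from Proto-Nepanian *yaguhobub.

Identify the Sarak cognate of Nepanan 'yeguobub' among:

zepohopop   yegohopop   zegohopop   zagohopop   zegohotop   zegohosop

Sarak: *yaguhobub
  yaguhobub → yagohobob   [vowel merger]
  yagohobob → zagohobob   [unconditioned shift]
  zagohobob → zagohobop   [final devoicing]
  zagohobop (rule 4 does not apply)
  zagohobop → zagohopop   [unconditioned shift]
  zagohopop → zegohopop   [vowel merger]
  giving Sarak zegohopop.

zegohopop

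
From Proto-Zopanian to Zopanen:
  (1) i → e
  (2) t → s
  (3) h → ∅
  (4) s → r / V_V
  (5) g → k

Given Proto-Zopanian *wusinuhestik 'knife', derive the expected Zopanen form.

wurenuessek

Zopanen: *wusinuhestik > wusenuhestek > wusenuhessek > wusenuessek > wurenuessek  (by vowel merger, unconditioned shift, h-loss, rhotacism)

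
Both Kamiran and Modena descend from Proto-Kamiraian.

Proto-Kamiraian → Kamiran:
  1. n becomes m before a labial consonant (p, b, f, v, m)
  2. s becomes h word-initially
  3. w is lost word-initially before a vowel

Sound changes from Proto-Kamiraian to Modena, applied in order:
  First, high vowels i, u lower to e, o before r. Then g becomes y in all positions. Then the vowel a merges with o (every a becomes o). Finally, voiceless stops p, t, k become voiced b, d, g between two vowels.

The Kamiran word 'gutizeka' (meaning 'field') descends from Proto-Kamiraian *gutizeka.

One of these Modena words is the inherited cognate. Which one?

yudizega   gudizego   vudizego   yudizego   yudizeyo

yudizego

Modena: *gutizeka
  gutizeka (rule 1 does not apply)
  gutizeka → yutizeka   [unconditioned shift]
  yutizeka → yutizeko   [vowel merger]
  yutizeko → yudizego   [intervocalic voicing]
  giving Modena yudizego.
Only 'yudizego' matches the regular Modena development of *gutizeka.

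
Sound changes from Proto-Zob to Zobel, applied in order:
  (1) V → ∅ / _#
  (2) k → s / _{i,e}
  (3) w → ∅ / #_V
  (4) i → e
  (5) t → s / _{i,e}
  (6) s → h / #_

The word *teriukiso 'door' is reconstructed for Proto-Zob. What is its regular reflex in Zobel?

Zobel: *teriukiso > teriukis > teriusis > tereuses > sereuses > hereuses  (by apocope, palatalisation, vowel merger, palatalisation, debuccalisation)

hereuses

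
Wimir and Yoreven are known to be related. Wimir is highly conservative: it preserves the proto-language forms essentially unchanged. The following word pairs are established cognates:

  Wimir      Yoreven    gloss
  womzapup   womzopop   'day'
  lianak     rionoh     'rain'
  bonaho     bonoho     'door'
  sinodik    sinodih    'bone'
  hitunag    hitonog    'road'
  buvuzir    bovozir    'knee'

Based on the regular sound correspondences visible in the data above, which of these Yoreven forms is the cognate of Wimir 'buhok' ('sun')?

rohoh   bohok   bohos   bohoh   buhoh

buvuzir ~ bovozir — Wimir u corresponds to Yoreven o after a consonant, before a consonant other than r, m, n, p, b, f, v.
lianak ~ rionoh, sinodik ~ sinodih — Wimir k corresponds to Yoreven h word-finally.
Applying these to Wimir 'buhok':
  buhok → bohok   (u→o after a consonant, before a consonant other than r, m, n, p, b, f, v)
  bohok → bohoh   (k→h word-finally)
So the Yoreven cognate is 'bohoh'.

bohoh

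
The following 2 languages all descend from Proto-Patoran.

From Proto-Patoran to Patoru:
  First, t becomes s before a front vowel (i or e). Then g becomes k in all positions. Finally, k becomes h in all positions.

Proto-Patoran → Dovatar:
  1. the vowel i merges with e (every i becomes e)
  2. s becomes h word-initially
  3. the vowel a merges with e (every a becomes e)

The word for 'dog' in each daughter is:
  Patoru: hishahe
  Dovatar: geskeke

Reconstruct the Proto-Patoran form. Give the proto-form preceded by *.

*giskake

Position 1: Patoru has h, Dovatar has g. Dovatar preserves g here (none of its changes turn any other segment into g), so the proto-segment is *g.
Position 4: Patoru has h, Dovatar has k. Dovatar preserves k here (none of its changes turn any other segment into k), so the proto-segment is *k.
This points to *giskake. Verify forward in each daughter:
Patoru: *giskake > kiskake > hishahe  (by unconditioned shift, unconditioned shift)
Dovatar: start from *giskake.
  rule 1 (vowel merger): giskake → geskake
  rule 2: no change — geskake
  rule 3 (vowel merger): geskake → geskeke
  ⇒ Dovatar geskeke
*giskake is the unique common source.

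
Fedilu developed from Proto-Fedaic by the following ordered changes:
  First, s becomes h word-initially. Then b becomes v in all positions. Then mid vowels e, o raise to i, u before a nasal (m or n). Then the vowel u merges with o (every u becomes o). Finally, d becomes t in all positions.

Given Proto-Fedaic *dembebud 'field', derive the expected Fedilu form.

timvevot

Fedilu: *dembebud > demvevud > dimvevud > dimvevod > timvevot  (by unconditioned shift, pre-nasal raising, vowel merger, unconditioned shift)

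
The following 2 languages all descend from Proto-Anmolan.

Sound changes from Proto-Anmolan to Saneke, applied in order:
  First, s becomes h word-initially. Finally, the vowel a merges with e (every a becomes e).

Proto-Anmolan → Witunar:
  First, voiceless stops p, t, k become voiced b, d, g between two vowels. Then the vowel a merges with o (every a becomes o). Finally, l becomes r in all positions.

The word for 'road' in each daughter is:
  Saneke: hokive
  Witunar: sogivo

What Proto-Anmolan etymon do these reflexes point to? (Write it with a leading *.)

*sokiva

Position 6: Saneke has e, Witunar has o. Taking the neighbouring segments as reconstructed: Saneke e could go back to *a or *e; Witunar o could go back to *a or *o — the one source consistent with every daughter is *a.
Position 3: Saneke has k, Witunar has g. Saneke preserves k here (none of its changes turn any other segment into k), so the proto-segment is *k.
Position 1: Saneke has h, Witunar has s. Witunar preserves s here (none of its changes turn any other segment into s), so the proto-segment is *s.
Verify the candidate proto-form against each daughter:
Saneke: *sokiva
  sokiva → hokiva   [debuccalisation]
  hokiva → hokive   [vowel merger]
  giving Saneke hokive.
Witunar: *sokiva > sogiva > sogivo  (by intervocalic voicing, vowel merger)
Only *sokiva yields all of Saneke hokive, Witunar sogivo.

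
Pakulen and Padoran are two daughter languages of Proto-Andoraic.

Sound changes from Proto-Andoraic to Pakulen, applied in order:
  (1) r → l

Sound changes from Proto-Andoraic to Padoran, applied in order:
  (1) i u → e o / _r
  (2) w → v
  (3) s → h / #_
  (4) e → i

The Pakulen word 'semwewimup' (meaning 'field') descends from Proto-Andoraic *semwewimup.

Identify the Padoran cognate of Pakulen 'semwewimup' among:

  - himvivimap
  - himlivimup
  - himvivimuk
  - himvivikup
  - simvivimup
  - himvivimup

Padoran: *semwewimup > semvevimup > hemvevimup > himvivimup  (by unconditioned shift, debuccalisation, vowel merger)
Only 'himvivimup' matches the regular Padoran development of *semwewimup.

himvivimup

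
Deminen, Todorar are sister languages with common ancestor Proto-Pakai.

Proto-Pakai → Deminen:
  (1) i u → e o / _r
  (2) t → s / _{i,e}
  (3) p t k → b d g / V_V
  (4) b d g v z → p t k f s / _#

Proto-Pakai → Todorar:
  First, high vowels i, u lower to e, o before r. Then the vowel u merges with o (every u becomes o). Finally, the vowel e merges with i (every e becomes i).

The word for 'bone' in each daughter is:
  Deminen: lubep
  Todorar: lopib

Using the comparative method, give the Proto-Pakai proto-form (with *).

Position 2: Deminen has u, Todorar has o. Deminen preserves u here (none of its changes turn any other segment into u), so the proto-segment is *u.
Position 4: Deminen has e, Todorar has i. Taking the neighbouring segments as reconstructed: Deminen e can only go back to *e; Todorar i could go back to *e or *i — the one source consistent with every daughter is *e.
Position 3: Deminen has b, Todorar has p. Todorar preserves p here (none of its changes turn any other segment into p), so the proto-segment is *p.
This points to *lupeb. Verify forward in each daughter:
Deminen: *lupeb
  lupeb (rule 1 does not apply)
  lupeb (rule 2 does not apply)
  lupeb → lubeb   [intervocalic voicing]
  lubeb → lubep   [final devoicing]
  giving Deminen lubep.
Todorar: *lupeb
  lupeb (rule 1 does not apply)
  lupeb → lopeb   [vowel merger]
  lopeb → lopib   [vowel merger]
  giving Todorar lopib.
No other proto-form is consistent with every reflex, so the reconstruction is *lupeb.

*lupeb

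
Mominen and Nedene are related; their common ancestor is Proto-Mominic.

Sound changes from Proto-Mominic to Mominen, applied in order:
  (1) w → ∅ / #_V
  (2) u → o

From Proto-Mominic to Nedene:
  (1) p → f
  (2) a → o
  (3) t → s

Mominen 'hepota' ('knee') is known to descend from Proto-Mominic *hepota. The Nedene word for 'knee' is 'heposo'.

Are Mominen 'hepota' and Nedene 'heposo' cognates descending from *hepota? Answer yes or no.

Derive the expected Nedene reflex of *hepota:
Nedene: *hepota
  hepota → hefota   [unconditioned shift]
  hefota → hefoto   [vowel merger]
  hefoto → hefoso   [unconditioned shift]
  giving Nedene hefoso.
The regular Nedene reflex would be 'hefoso', but the attested form is 'heposo'. The correspondence is irregular, so they are not cognates (the Nedene form has a different source).

no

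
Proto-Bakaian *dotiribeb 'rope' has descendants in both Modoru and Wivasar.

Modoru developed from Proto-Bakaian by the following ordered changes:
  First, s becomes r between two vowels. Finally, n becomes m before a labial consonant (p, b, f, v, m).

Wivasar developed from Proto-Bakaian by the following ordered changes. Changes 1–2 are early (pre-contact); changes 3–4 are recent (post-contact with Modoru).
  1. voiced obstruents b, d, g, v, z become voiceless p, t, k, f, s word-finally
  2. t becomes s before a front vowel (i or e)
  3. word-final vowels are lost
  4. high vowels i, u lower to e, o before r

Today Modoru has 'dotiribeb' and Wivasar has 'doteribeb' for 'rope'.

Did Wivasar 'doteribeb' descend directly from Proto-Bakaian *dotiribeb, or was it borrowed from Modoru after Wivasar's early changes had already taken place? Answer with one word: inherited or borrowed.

borrowed

If inherited, *dotiribeb would pass through all of Wivasar's changes:
Wivasar: *dotiribeb
  dotiribeb → dotiribep   [final devoicing]
  dotiribep → dosiribep   [palatalisation]
  dosiribep (rule 3 does not apply)
  dosiribep → doseribep   [pre-rhotic lowering]
  giving Wivasar doseribep.
If borrowed from Modoru 'dotiribeb' after the early changes, it would undergo only the recent ones:
  rule 3 (apocope): no change (dotiribeb)
  rule 4 (pre-rhotic lowering): dotiribeb → doteribeb
  ⇒ as a loan: doteribeb
Wivasar 'doteribeb' matches the loan outcome 'doteribeb', not the inherited 'doseribep' — it skipped the early Wivasar changes, so it was borrowed from Modoru.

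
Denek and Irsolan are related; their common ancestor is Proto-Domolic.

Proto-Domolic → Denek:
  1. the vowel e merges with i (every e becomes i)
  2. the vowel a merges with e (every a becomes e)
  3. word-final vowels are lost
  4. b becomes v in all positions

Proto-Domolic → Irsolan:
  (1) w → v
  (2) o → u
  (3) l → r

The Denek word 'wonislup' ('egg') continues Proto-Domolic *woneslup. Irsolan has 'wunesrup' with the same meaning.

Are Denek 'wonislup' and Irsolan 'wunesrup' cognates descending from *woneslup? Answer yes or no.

no

Derive the expected Irsolan reflex of *woneslup:
Irsolan: start from *woneslup.
  rule 1 (unconditioned shift): woneslup → voneslup
  rule 2 (vowel merger): voneslup → vuneslup
  rule 3 (unconditioned shift): vuneslup → vunesrup
  ⇒ Irsolan vunesrup
The regular Irsolan reflex would be 'vunesrup', but the attested form is 'wunesrup'. The correspondence is irregular, so they are not cognates (the Irsolan form has a different source).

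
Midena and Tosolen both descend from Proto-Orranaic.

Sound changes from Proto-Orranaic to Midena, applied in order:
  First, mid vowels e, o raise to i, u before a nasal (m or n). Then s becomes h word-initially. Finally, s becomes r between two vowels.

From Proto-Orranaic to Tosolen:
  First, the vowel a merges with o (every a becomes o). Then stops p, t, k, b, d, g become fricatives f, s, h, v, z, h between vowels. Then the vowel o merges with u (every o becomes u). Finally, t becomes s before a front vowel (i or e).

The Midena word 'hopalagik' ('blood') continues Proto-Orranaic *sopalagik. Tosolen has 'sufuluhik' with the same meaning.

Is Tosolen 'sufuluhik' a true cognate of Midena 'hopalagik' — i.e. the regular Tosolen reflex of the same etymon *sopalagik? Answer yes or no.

Derive the expected Tosolen reflex of *sopalagik:
Tosolen: *sopalagik > sopologik > sofolohik > sufuluhik  (by vowel merger, intervocalic lenition, vowel merger)
Tosolen 'sufuluhik' matches the regular reflex exactly, so the pair is cognate.

yes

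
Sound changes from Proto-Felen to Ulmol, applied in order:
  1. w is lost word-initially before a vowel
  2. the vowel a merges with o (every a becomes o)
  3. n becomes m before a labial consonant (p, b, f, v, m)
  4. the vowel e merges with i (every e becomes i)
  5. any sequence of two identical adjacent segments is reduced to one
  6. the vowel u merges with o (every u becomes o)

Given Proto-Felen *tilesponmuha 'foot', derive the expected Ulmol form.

Ulmol: start from *tilesponmuha.
  rule 1: no change — tilesponmuha
  rule 2 (vowel merger): tilesponmuha → tilesponmuho
  rule 3 (nasal place assimilation): tilesponmuho → tilespommuho
  rule 4 (vowel merger): tilespommuho → tilispommuho
  rule 5 (degemination): tilispommuho → tilispomuho
  rule 6 (vowel merger): tilispomuho → tilispomoho
  ⇒ Ulmol tilispomoho

tilispomoho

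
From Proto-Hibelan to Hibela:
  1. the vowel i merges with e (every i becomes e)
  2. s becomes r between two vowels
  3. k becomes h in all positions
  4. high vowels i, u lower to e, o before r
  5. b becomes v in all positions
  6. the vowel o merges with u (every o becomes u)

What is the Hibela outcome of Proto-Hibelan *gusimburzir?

guremvurzer

Hibela: *gusimburzir > gusemburzer > guremburzer > goremborzer > goremvorzer > guremvurzer  (by vowel merger, rhotacism, pre-rhotic lowering, unconditioned shift, vowel merger)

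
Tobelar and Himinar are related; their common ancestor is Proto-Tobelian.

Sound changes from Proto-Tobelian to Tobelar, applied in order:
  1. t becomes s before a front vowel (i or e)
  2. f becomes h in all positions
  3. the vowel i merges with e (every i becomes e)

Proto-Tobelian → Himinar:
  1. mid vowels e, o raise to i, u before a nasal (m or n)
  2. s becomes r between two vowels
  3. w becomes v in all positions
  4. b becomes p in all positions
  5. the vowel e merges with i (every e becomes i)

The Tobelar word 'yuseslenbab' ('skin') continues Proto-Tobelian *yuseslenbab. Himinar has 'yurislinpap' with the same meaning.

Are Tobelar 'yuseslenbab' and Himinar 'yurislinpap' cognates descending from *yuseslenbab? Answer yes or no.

Derive the expected Himinar reflex of *yuseslenbab:
Himinar: *yuseslenbab > yuseslinbab > yureslinbab > yureslinpap > yurislinpap  (by pre-nasal raising, rhotacism, unconditioned shift, vowel merger)
Himinar 'yurislinpap' matches the regular reflex exactly, so the pair is cognate.

yes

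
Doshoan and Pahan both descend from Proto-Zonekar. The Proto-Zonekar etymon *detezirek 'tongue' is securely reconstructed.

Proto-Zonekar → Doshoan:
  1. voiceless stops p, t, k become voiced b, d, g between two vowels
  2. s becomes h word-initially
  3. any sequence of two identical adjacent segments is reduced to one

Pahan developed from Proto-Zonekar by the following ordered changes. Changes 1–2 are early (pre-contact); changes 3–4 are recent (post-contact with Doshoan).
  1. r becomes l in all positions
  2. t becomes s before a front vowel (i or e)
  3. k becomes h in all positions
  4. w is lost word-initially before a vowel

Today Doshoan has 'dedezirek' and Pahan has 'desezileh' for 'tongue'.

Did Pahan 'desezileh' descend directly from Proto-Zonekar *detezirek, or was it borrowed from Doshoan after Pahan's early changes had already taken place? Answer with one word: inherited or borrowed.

inherited

If inherited, *detezirek would pass through all of Pahan's changes:
Pahan: start from *detezirek.
  rule 1 (unconditioned shift): detezirek → detezilek
  rule 2 (palatalisation): detezilek → desezilek
  rule 3 (unconditioned shift): desezilek → desezileh
  rule 4: no change — desezileh
  ⇒ Pahan desezileh
If borrowed from Doshoan 'dedezirek' after the early changes, it would undergo only the recent ones:
  rule 3 (unconditioned shift): dedezirek → dedezireh
  rule 4 (glide loss): no change (dedezireh)
  ⇒ as a loan: dedezireh
Pahan 'desezileh' matches the inherited outcome exactly, so it is an inherited cognate, not a loan.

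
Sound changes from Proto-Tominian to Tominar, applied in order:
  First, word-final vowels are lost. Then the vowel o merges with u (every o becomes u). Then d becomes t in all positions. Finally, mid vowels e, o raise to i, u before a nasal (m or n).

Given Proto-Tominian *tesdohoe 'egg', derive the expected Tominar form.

Tominar: *tesdohoe > tesdoho > tesduhu > testuhu  (by apocope, vowel merger, unconditioned shift)

testuhu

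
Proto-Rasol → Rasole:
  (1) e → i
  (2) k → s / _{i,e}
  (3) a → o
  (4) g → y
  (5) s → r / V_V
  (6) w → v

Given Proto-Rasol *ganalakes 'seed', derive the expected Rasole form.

Rasole: *ganalakes > ganalakis > ganalasis > gonolosis > yonolosis > yonoloris  (by vowel merger, palatalisation, vowel merger, unconditioned shift, rhotacism)

yonoloris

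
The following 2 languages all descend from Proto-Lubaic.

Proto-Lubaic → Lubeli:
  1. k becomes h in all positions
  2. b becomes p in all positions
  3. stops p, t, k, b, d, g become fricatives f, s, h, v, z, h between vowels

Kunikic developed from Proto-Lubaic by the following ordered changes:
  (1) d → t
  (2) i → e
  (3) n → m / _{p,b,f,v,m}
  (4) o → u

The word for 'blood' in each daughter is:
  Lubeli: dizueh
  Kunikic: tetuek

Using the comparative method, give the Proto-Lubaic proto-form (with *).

*diduek

Position 1: Lubeli has d, Kunikic has t. Lubeli preserves d here (none of its changes turn any other segment into d), so the proto-segment is *d.
Position 2: Lubeli has i, Kunikic has e. Lubeli preserves i here (none of its changes turn any other segment into i), so the proto-segment is *i.
This points to *diduek. Verify forward in each daughter:
Lubeli: start from *diduek.
  rule 1 (unconditioned shift): diduek → didueh
  rule 2: no change — didueh
  rule 3 (intervocalic lenition): didueh → dizueh
  ⇒ Lubeli dizueh
Kunikic: start from *diduek.
  rule 1 (unconditioned shift): diduek → tituek
  rule 2 (vowel merger): tituek → tetuek
  rule 3: no change — tetuek
  rule 4: no change — tetuek
  ⇒ Kunikic tetuek
Only *diduek yields all of Lubeli dizueh, Kunikic tetuek.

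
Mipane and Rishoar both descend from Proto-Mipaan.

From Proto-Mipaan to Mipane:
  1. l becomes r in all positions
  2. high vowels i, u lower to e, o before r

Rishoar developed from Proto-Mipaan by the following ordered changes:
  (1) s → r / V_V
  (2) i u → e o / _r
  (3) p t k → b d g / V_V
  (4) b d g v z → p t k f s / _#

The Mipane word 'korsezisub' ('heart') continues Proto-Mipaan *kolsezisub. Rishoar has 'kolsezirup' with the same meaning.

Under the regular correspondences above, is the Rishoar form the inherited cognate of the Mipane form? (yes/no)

Derive the expected Rishoar reflex of *kolsezisub:
Rishoar: *kolsezisub
  kolsezisub → kolsezirub   [rhotacism]
  kolsezirub → kolsezerub   [pre-rhotic lowering]
  kolsezerub (rule 3 does not apply)
  kolsezerub → kolsezerup   [final devoicing]
  giving Rishoar kolsezerup.
The regular Rishoar reflex would be 'kolsezerup', but the attested form is 'kolsezirup'. The correspondence is irregular, so they are not cognates (the Rishoar form has a different source).

no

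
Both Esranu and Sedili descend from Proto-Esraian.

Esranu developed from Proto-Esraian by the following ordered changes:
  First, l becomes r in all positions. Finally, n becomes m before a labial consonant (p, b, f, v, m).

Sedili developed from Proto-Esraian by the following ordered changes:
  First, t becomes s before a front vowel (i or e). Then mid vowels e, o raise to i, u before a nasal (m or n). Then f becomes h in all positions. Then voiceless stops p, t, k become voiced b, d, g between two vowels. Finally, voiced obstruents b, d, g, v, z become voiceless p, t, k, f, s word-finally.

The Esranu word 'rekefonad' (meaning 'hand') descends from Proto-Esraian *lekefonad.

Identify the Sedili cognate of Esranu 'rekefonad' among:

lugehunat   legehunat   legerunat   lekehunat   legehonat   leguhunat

Sedili: start from *lekefonad.
  rule 1: no change — lekefonad
  rule 2 (pre-nasal raising): lekefonad → lekefunad
  rule 3 (unconditioned shift): lekefunad → lekehunad
  rule 4 (intervocalic voicing): lekehunad → legehunad
  rule 5 (final devoicing): legehunad → legehunat
  ⇒ Sedili legehunat
Among the options, 'legehunat' alone shows every Sedili change applied in order.

legehunat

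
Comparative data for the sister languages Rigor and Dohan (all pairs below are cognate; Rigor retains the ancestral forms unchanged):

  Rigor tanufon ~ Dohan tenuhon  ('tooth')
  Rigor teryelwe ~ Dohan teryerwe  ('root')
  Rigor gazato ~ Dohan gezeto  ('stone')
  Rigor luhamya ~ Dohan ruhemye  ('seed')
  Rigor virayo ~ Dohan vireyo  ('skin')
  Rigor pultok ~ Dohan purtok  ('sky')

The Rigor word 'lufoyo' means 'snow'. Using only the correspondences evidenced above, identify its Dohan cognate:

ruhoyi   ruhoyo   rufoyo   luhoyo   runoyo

luhamya ~ ruhemye — Rigor l corresponds to Dohan r word-initially before a back vowel.
tanufon ~ tenuhon — Rigor f corresponds to Dohan h between vowels (before a back vowel).
Applying these to Rigor 'lufoyo':
  lufoyo → rufoyo   (l→r word-initially before a back vowel)
  rufoyo → ruhoyo   (f→h between vowels (before a back vowel))
So the Dohan cognate is 'ruhoyo'.

ruhoyo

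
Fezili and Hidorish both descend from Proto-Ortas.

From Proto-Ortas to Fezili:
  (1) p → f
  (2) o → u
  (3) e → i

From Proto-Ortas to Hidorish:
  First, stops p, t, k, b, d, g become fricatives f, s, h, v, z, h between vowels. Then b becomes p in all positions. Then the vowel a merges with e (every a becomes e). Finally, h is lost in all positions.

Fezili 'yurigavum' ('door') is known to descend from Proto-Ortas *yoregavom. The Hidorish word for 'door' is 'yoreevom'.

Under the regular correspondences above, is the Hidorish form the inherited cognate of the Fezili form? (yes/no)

yes

Derive the expected Hidorish reflex of *yoregavom:
Hidorish: *yoregavom
  yoregavom → yorehavom   [intervocalic lenition]
  yorehavom (rule 2 does not apply)
  yorehavom → yorehevom   [vowel merger]
  yorehevom → yoreevom   [h-loss]
  giving Hidorish yoreevom.
Hidorish 'yoreevom' matches the regular reflex exactly, so the pair is cognate.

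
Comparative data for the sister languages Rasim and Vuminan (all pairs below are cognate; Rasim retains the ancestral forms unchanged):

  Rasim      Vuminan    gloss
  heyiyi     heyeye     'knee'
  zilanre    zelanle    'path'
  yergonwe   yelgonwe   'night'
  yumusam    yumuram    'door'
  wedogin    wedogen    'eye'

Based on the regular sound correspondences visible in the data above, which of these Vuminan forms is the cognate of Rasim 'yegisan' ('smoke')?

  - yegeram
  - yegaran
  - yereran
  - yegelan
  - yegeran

yegeran

heyiyi ~ heyeye, zilanre ~ zelanle — Rasim i corresponds to Vuminan e after a consonant, before a consonant other than r, m, n, p, b, f, v.
yumusam ~ yumuram — Rasim s corresponds to Vuminan r between vowels (before a back vowel).
Applying these to Rasim 'yegisan':
  yegisan → yegesan   (i→e after a consonant, before a consonant other than r, m, n, p, b, f, v)
  yegesan → yegeran   (s→r between vowels (before a back vowel))
So the Vuminan cognate is 'yegeran'.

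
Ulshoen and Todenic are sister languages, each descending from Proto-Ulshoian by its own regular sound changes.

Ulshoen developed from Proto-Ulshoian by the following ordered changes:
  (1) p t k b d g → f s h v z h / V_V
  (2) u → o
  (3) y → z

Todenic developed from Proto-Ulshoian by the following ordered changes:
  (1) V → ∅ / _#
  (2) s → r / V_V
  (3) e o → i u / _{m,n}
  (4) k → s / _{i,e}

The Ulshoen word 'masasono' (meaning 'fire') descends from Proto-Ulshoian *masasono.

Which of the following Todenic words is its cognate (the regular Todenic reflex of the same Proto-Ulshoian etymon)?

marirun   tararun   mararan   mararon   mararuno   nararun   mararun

Todenic: *masasono > masason > mararon > mararun  (by apocope, rhotacism, pre-nasal raising)
Only 'mararun' matches the regular Todenic development of *masasono.

mararun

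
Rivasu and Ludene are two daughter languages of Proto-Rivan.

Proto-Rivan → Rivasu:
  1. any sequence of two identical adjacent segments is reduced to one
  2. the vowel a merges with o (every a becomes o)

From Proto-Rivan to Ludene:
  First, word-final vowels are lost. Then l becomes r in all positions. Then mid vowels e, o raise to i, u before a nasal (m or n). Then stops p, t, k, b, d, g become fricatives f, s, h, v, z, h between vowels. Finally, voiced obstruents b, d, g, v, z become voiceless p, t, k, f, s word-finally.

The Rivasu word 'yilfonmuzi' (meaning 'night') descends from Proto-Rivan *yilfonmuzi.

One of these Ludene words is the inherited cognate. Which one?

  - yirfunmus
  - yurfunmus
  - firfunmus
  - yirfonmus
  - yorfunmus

yirfunmus

Ludene: *yilfonmuzi > yilfonmuz > yirfonmuz > yirfunmuz > yirfunmus  (by apocope, unconditioned shift, pre-nasal raising, final devoicing)
The other candidates each miss or misapply at least one Ludene change.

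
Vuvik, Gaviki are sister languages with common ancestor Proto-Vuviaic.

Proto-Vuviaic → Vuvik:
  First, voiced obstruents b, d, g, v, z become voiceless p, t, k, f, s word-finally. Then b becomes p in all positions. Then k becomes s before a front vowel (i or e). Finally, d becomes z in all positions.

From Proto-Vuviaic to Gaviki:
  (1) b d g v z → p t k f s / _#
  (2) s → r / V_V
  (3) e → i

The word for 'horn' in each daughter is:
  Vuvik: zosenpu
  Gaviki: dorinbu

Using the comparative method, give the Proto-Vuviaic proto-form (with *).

Position 1: Vuvik has z, Gaviki has d. Gaviki preserves d here (none of its changes turn any other segment into d), so the proto-segment is *d.
Position 6: Vuvik has p, Gaviki has b. Gaviki preserves b here (none of its changes turn any other segment into b), so the proto-segment is *b.
Position 4: Vuvik has e, Gaviki has i. Vuvik preserves e here (none of its changes turn any other segment into e), so the proto-segment is *e.
Continuing position by position gives *dosenbu; check it forward:
Vuvik: start from *dosenbu.
  rule 1: no change — dosenbu
  rule 2 (unconditioned shift): dosenbu → dosenpu
  rule 3: no change — dosenpu
  rule 4 (unconditioned shift): dosenpu → zosenpu
  ⇒ Vuvik zosenpu
Gaviki: start from *dosenbu.
  rule 1: no change — dosenbu
  rule 2 (rhotacism): dosenbu → dorenbu
  rule 3 (vowel merger): dorenbu → dorinbu
  ⇒ Gaviki dorinbu
No other proto-form is consistent with every reflex, so the reconstruction is *dosenbu.

*dosenbu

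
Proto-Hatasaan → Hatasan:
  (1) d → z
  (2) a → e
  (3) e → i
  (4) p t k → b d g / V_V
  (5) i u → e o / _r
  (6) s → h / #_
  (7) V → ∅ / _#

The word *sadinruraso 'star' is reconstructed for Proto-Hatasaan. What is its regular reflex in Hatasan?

hizinroris

Hatasan: *sadinruraso > sazinruraso > sezinrureso > sizinruriso > sizinroriso > hizinroriso > hizinroris  (by unconditioned shift, vowel merger, vowel merger, pre-rhotic lowering, debuccalisation, apocope)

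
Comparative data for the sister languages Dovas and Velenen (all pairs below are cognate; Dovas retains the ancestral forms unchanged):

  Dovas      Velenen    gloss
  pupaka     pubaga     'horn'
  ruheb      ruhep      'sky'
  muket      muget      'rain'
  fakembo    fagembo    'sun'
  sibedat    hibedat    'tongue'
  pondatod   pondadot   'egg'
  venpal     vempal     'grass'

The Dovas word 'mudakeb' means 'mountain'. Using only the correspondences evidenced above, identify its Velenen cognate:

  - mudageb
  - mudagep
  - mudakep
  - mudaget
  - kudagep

muket ~ muget, fakembo ~ fagembo — Dovas k corresponds to Velenen g between vowels (before a front vowel).
ruheb ~ ruhep — Dovas b corresponds to Velenen p word-finally.
Applying these to Dovas 'mudakeb':
  mudakeb → mudageb   (k→g between vowels (before a front vowel))
  mudageb → mudagep   (b→p word-finally)
So the Velenen cognate is 'mudagep'.

mudagep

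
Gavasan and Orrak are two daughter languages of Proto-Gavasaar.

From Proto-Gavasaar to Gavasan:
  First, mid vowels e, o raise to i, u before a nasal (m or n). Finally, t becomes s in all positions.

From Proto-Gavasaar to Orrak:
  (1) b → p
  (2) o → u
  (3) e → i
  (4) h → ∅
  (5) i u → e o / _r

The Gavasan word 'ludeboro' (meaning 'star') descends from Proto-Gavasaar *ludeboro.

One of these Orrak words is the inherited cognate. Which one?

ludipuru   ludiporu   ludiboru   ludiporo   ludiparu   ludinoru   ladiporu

ludiporu

Orrak: *ludeboro > ludeporo > ludepuru > ludipuru > ludiporu  (by unconditioned shift, vowel merger, vowel merger, pre-rhotic lowering)
Among the options, 'ludiporu' alone shows every Orrak change applied in order.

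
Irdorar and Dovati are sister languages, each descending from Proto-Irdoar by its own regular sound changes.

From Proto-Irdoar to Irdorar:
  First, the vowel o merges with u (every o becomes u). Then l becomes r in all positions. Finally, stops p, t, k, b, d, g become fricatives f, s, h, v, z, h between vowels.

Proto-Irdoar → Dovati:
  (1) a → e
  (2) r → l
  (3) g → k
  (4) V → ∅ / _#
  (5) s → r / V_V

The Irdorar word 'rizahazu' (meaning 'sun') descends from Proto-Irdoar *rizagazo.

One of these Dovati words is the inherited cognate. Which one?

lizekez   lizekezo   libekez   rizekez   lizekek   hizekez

Dovati: *rizagazo > rizegezo > lizegezo > lizekezo > lizekez  (by vowel merger, unconditioned shift, unconditioned shift, apocope)

lizekez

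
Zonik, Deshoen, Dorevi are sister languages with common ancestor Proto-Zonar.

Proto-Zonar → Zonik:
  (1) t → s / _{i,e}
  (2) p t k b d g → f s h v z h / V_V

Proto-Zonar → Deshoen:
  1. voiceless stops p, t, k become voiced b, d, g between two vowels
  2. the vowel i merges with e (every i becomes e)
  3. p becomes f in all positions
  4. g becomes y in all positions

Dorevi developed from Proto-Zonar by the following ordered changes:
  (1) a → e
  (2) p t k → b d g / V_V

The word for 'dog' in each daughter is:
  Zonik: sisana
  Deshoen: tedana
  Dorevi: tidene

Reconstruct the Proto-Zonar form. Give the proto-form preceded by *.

*titana

Position 3: Zonik has s, Deshoen has d, Dorevi has d. Taking the neighbouring segments as reconstructed: Zonik s could go back to *t or *s; Deshoen d could go back to *t or *d; Dorevi d could go back to *t or *d — the one source consistent with every daughter is *t.
Position 4: Zonik has a, Deshoen has a, Dorevi has e. Zonik preserves a here (none of its changes turn any other segment into a), so the proto-segment is *a.
Position 1: Zonik has s, Deshoen has t, Dorevi has t. Deshoen preserves t here (none of its changes turn any other segment into t), so the proto-segment is *t.
This points to *titana. Verify forward in each daughter:
Zonik: start from *titana.
  rule 1 (palatalisation): titana → sitana
  rule 2 (intervocalic lenition): sitana → sisana
  ⇒ Zonik sisana
Deshoen: start from *titana.
  rule 1 (intervocalic voicing): titana → tidana
  rule 2 (vowel merger): tidana → tedana
  rule 3: no change — tedana
  rule 4: no change — tedana
  ⇒ Deshoen tedana
Dorevi: *titana > titene > tidene  (by vowel merger, intervocalic voicing)
*titana is the unique common source.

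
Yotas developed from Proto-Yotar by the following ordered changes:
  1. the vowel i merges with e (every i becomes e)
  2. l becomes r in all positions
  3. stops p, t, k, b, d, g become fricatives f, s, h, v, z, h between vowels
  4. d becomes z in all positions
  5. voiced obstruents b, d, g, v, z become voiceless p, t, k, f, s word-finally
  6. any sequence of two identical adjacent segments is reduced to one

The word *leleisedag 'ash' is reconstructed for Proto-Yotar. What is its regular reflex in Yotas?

reresezak

Yotas: *leleisedag
  leleisedag → leleesedag   [vowel merger]
  leleesedag → rereesedag   [unconditioned shift]
  rereesedag → rereesezag   [intervocalic lenition]
  rereesezag (rule 4 does not apply)
  rereesezag → rereesezak   [final devoicing]
  rereesezak → reresezak   [degemination]
  giving Yotas reresezak.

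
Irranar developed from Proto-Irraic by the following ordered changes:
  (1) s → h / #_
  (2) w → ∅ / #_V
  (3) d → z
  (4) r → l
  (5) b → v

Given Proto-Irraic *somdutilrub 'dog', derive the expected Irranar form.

homzutilluv

Irranar: *somdutilrub > homdutilrub > homzutilrub > homzutillub > homzutilluv  (by debuccalisation, unconditioned shift, unconditioned shift, unconditioned shift)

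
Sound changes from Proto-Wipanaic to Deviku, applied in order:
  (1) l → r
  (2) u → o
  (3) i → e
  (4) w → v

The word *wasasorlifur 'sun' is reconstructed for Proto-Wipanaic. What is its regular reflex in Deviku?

Deviku: start from *wasasorlifur.
  rule 1 (unconditioned shift): wasasorlifur → wasasorrifur
  rule 2 (vowel merger): wasasorrifur → wasasorrifor
  rule 3 (vowel merger): wasasorrifor → wasasorrefor
  rule 4 (unconditioned shift): wasasorrefor → vasasorrefor
  ⇒ Deviku vasasorrefor

vasasorrefor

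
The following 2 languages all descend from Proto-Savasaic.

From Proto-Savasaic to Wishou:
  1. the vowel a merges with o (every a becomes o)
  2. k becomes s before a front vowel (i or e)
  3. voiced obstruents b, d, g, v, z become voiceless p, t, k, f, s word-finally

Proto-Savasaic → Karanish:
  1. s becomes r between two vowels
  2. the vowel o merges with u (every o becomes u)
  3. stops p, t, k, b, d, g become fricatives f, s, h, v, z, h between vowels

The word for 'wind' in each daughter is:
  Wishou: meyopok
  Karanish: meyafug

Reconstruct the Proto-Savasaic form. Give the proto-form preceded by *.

Position 6: Wishou has o, Karanish has u. Taking the neighbouring segments as reconstructed: Wishou o could go back to *a or *o; Karanish u could go back to *o or *u — the one source consistent with every daughter is *o.
Position 4: Wishou has o, Karanish has a. Karanish preserves a here (none of its changes turn any other segment into a), so the proto-segment is *a.
Verify the candidate proto-form against each daughter:
Wishou: *meyapog
  meyapog → meyopog   [vowel merger]
  meyopog (rule 2 does not apply)
  meyopog → meyopok   [final devoicing]
  giving Wishou meyopok.
Karanish: *meyapog > meyapug > meyafug  (by vowel merger, intervocalic lenition)
No other proto-form is consistent with every reflex, so the reconstruction is *meyapog.

*meyapog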